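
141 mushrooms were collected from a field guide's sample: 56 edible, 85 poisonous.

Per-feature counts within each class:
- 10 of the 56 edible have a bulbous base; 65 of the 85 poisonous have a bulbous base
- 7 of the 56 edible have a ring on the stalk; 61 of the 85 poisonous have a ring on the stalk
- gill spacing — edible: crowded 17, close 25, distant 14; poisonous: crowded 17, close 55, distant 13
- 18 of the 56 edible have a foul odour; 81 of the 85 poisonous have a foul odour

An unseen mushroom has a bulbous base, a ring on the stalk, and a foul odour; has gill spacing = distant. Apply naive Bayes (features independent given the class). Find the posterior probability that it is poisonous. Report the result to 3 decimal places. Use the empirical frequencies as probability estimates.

0.985

edible: (56/141) × (10/56) × (7/56) × (14/56) × (18/56) ≈ 0.000712386
poisonous: (85/141) × (65/85) × (61/85) × (13/85) × (81/85) ≈ 0.0482165
P(poisonous | x) = 0.0482165 / 0.048928886 ≈ 0.985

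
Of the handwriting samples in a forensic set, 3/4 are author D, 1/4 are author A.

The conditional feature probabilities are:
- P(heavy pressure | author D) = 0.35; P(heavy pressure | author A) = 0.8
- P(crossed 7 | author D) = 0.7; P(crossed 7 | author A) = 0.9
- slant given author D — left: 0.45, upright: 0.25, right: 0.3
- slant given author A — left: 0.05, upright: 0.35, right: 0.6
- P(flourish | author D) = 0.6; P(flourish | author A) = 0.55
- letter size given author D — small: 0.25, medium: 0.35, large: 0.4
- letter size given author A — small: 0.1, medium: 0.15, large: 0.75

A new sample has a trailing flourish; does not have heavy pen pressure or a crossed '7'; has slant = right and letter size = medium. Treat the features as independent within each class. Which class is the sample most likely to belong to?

author D: 0.75 × (1−0.35) × (1−0.7) × 0.3 × 0.6 × 0.35 = 0.00921375
author A: 0.25 × (1−0.8) × (1−0.9) × 0.6 × 0.55 × 0.15 = 0.0002475
Highest score → author D.

author D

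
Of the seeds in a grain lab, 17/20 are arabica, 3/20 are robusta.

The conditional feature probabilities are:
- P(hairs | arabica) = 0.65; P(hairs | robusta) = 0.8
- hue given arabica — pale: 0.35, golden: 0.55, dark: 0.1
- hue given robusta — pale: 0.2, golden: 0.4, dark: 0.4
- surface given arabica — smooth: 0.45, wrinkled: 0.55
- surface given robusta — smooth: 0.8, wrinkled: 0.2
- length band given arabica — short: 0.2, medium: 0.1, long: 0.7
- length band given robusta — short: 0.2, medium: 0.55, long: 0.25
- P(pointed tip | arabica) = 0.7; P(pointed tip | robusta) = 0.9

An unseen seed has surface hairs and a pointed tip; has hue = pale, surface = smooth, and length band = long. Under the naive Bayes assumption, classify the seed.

arabica: 0.85 × 0.65 × 0.35 × 0.45 × 0.7 × 0.7 = 0.0426391875
robusta: 0.15 × 0.8 × 0.2 × 0.8 × 0.25 × 0.9 = 0.00432
Highest score → arabica.

arabica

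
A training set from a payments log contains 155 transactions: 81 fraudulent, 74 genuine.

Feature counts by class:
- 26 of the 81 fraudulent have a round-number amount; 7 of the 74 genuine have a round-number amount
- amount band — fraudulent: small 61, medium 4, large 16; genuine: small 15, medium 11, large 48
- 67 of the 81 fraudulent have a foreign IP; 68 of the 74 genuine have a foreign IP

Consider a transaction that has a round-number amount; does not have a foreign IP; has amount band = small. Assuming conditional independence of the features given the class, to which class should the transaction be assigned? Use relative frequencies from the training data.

fraudulent: (81/155) × (26/81) × (61/81) × (14/81) ≈ 0.0218338
genuine: (74/155) × (7/74) × (15/74) × (6/74) ≈ 0.000742242
Highest score → fraudulent.

fraudulent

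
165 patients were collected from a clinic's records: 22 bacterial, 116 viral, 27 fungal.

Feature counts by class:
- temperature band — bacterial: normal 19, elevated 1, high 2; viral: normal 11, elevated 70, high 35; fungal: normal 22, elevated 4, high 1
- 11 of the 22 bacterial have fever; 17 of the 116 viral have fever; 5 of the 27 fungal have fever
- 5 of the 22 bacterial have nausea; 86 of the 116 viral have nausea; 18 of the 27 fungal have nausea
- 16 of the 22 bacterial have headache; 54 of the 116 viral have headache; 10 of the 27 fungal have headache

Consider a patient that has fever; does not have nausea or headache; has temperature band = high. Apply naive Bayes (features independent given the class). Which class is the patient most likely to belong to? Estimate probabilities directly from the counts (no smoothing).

viral

bacterial: (22/165) × (2/22) × (11/22) × (17/22) × (6/22) ≈ 0.00127724
viral: (116/165) × (35/116) × (17/116) × (30/116) × (62/116) ≈ 0.00429707
fungal: (27/165) × (1/27) × (5/27) × (9/27) × (17/27) ≈ 0.000235552
Highest score → viral.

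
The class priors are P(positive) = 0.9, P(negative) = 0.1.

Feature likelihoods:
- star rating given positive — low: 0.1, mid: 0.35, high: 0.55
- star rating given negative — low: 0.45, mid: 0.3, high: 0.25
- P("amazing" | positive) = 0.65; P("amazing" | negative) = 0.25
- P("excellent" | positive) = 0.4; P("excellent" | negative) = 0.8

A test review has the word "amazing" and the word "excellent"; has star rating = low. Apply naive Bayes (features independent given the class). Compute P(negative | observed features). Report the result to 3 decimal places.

0.278

positive: 0.9 × 0.1 × 0.65 × 0.4 = 0.0234
negative: 0.1 × 0.45 × 0.25 × 0.8 = 0.009
P(negative | x) = 0.009 / 0.0324 ≈ 0.278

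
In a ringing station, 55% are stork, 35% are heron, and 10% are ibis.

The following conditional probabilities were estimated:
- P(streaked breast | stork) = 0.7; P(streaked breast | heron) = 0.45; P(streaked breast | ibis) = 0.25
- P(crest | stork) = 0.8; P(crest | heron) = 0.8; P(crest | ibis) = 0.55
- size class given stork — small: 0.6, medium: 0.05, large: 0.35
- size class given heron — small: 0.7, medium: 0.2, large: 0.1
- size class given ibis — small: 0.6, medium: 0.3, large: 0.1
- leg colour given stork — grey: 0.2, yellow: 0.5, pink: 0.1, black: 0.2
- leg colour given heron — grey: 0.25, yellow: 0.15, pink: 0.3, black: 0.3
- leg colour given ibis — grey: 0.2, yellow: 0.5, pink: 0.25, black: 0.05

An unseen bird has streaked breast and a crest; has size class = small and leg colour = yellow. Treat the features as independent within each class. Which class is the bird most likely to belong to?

stork: 0.55 × 0.7 × 0.8 × 0.6 × 0.5 = 0.0924
heron: 0.35 × 0.45 × 0.8 × 0.7 × 0.15 = 0.01323
ibis: 0.1 × 0.25 × 0.55 × 0.6 × 0.5 = 0.004125
Highest score → stork.

stork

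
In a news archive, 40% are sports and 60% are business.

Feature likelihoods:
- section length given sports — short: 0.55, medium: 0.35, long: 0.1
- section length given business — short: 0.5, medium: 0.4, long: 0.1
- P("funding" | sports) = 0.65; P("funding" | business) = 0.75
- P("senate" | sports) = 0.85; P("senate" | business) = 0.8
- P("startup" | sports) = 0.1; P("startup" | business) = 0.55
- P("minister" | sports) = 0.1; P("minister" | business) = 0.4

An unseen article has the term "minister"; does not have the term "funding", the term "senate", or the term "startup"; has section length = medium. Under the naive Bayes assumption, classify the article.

sports: 0.4 × 0.35 × (1−0.65) × (1−0.85) × (1−0.1) × 0.1 = 0.0006615
business: 0.6 × 0.4 × (1−0.75) × (1−0.8) × (1−0.55) × 0.4 = 0.00216
Highest score → business.

business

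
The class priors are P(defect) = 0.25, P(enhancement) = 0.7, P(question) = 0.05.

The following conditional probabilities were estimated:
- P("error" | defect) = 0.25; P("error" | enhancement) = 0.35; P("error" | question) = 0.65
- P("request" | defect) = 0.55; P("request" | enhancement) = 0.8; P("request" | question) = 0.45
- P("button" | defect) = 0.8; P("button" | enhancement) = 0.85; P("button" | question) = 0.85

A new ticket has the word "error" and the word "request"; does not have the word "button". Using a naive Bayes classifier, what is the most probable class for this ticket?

defect: 0.25 × 0.25 × 0.55 × (1−0.8) = 0.006875
enhancement: 0.7 × 0.35 × 0.8 × (1−0.85) = 0.0294
question: 0.05 × 0.65 × 0.45 × (1−0.85) = 0.00219375
Highest score → enhancement.

enhancement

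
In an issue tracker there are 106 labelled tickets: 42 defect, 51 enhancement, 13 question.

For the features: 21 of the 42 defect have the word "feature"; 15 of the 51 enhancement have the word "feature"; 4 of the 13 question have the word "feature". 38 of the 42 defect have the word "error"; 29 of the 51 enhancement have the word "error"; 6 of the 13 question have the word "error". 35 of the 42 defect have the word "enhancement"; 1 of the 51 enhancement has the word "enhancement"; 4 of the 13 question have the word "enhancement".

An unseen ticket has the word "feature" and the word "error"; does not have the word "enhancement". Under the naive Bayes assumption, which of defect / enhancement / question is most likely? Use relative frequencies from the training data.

enhancement

defect: (42/106) × (21/42) × (38/42) × (7/42) ≈ 0.0298742
enhancement: (51/106) × (15/51) × (29/51) × (50/51) ≈ 0.0788884
question: (13/106) × (4/13) × (6/13) × (9/13) ≈ 0.0120576
Highest score → enhancement.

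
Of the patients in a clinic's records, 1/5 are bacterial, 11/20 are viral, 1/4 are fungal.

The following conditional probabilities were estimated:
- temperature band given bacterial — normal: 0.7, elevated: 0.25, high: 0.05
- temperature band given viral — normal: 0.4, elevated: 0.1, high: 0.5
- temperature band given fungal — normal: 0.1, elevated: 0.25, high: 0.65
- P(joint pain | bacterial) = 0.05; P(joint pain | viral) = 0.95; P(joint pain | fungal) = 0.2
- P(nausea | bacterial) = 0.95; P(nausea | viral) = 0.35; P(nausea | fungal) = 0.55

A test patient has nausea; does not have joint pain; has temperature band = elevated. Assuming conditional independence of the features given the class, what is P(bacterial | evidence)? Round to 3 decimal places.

0.613

bacterial: 0.2 × 0.25 × (1−0.05) × 0.95 = 0.045125
viral: 0.55 × 0.1 × (1−0.95) × 0.35 = 0.0009625
fungal: 0.25 × 0.25 × (1−0.2) × 0.55 = 0.0275
P(bacterial | x) = 0.045125 / 0.0735875 ≈ 0.613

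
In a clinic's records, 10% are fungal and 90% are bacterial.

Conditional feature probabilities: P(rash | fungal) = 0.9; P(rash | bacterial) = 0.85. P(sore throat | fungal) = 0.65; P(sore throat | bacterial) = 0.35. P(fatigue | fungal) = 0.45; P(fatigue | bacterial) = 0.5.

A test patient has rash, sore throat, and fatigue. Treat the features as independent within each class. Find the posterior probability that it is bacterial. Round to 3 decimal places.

fungal: 0.1 × 0.9 × 0.65 × 0.45 = 0.026325
bacterial: 0.9 × 0.85 × 0.35 × 0.5 = 0.133875
P(bacterial | x) = 0.133875 / 0.1602 ≈ 0.836

0.836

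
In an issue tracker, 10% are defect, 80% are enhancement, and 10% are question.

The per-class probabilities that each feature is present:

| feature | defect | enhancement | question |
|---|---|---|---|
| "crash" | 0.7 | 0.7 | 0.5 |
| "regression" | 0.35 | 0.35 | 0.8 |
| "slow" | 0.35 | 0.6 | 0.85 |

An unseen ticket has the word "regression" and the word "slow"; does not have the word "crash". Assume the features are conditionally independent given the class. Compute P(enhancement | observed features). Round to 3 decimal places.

0.572

defect: 0.1 × (1−0.7) × 0.35 × 0.35 = 0.003675
enhancement: 0.8 × (1−0.7) × 0.35 × 0.6 = 0.0504
question: 0.1 × (1−0.5) × 0.8 × 0.85 = 0.034
P(enhancement | x) = 0.0504 / 0.088075 ≈ 0.572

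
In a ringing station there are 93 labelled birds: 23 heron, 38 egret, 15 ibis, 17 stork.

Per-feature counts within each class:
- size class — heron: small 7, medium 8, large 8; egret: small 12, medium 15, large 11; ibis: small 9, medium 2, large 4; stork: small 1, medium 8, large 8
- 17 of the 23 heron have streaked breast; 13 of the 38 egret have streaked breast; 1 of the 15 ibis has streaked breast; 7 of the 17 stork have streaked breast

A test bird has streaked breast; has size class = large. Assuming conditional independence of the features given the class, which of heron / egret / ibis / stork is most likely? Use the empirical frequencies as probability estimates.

heron

heron: (23/93) × (8/23) × (17/23) ≈ 0.0635811
egret: (38/93) × (11/38) × (13/38) ≈ 0.0404641
ibis: (15/93) × (4/15) × (1/15) ≈ 0.00286738
stork: (17/93) × (8/17) × (7/17) ≈ 0.0354206
Highest score → heron.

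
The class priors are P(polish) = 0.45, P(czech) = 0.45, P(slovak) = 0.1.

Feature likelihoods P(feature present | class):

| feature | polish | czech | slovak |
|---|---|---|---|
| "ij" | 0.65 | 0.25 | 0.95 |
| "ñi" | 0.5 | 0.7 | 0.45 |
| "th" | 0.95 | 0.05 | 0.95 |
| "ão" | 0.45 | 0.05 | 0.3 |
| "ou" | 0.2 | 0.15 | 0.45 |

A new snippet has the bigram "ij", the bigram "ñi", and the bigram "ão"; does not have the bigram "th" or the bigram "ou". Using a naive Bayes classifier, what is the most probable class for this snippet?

polish: 0.45 × 0.65 × 0.5 × (1−0.95) × 0.45 × (1−0.2) = 0.0026325
czech: 0.45 × 0.25 × 0.7 × (1−0.05) × 0.05 × (1−0.15) = 0.00317953125
slovak: 0.1 × 0.95 × 0.45 × (1−0.95) × 0.3 × (1−0.45) = 0.0003526875
Highest score → czech.

czech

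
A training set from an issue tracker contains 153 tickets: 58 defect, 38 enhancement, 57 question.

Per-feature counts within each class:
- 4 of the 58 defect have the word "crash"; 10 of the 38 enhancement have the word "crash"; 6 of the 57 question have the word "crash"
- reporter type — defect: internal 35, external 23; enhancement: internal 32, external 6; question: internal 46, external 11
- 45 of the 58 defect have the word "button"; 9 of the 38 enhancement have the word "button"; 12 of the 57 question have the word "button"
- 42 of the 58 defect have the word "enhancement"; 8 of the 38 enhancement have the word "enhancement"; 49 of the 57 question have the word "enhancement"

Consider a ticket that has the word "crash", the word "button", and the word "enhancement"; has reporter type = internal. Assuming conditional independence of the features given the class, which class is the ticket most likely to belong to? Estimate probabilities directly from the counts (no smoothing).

defect: (58/153) × (4/58) × (35/58) × (45/58) × (42/58) ≈ 0.00886369
enhancement: (38/153) × (10/38) × (32/38) × (9/38) × (8/38) ≈ 0.00274435
question: (57/153) × (6/57) × (46/57) × (12/57) × (49/57) ≈ 0.00572757
Highest score → defect.

defect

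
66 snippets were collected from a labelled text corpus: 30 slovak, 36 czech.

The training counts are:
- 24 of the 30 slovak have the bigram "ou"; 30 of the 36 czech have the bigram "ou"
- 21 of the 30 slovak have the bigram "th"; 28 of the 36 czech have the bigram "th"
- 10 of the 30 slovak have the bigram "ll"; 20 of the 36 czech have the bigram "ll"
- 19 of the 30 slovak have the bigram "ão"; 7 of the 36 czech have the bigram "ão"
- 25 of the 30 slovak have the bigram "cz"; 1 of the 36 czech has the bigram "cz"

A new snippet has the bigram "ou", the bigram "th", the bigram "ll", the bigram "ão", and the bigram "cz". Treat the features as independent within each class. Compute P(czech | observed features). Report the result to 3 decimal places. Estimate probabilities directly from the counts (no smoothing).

0.023

slovak: (30/66) × (24/30) × (21/30) × (10/30) × (19/30) × (25/30) ≈ 0.0447811
czech: (36/66) × (30/36) × (28/36) × (20/36) × (7/36) × (1/36) ≈ 0.00106085
P(czech | x) = 0.00106085 / 0.04584195 ≈ 0.023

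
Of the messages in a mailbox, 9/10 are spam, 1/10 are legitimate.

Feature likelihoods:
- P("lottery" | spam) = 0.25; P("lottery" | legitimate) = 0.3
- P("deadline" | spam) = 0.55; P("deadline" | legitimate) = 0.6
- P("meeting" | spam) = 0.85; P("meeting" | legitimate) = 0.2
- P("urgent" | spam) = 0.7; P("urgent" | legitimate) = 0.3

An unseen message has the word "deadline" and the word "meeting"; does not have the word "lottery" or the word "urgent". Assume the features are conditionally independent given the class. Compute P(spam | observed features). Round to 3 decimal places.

spam: 0.9 × (1−0.25) × 0.55 × 0.85 × (1−0.7) = 0.09466875
legitimate: 0.1 × (1−0.3) × 0.6 × 0.2 × (1−0.3) = 0.00588
P(spam | x) = 0.09466875 / 0.10054875 ≈ 0.942

0.942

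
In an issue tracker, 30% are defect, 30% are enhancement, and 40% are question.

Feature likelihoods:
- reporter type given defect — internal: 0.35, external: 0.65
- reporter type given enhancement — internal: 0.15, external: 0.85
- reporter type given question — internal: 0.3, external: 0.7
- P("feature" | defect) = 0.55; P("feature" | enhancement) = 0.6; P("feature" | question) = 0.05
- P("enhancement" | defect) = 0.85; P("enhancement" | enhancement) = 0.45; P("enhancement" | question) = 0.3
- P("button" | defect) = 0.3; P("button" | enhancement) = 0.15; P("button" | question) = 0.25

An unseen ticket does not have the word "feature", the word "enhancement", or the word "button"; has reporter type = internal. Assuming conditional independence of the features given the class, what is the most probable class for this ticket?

defect: 0.3 × 0.35 × (1−0.55) × (1−0.85) × (1−0.3) = 0.00496125
enhancement: 0.3 × 0.15 × (1−0.6) × (1−0.45) × (1−0.15) = 0.008415
question: 0.4 × 0.3 × (1−0.05) × (1−0.3) × (1−0.25) = 0.05985
Highest score → question.

question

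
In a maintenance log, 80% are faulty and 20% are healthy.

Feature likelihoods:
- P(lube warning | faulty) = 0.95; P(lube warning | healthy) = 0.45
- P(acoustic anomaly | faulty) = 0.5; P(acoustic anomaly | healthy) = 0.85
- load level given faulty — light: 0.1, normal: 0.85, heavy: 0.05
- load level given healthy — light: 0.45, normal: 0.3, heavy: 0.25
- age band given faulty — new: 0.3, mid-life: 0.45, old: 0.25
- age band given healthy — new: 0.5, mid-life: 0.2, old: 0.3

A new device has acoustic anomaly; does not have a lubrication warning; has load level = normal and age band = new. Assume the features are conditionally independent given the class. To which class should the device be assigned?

faulty: 0.8 × (1−0.95) × 0.5 × 0.85 × 0.3 = 0.0051
healthy: 0.2 × (1−0.45) × 0.85 × 0.3 × 0.5 = 0.014025
Highest score → healthy.

healthy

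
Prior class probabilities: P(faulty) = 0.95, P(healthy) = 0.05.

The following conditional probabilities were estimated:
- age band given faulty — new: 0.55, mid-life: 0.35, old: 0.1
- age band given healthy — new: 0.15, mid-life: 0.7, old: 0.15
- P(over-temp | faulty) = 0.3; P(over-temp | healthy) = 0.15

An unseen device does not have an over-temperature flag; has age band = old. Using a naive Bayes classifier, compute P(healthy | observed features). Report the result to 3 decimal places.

0.087

faulty: 0.95 × 0.1 × (1−0.3) = 0.0665
healthy: 0.05 × 0.15 × (1−0.15) = 0.006375
P(healthy | x) = 0.006375 / 0.072875 ≈ 0.087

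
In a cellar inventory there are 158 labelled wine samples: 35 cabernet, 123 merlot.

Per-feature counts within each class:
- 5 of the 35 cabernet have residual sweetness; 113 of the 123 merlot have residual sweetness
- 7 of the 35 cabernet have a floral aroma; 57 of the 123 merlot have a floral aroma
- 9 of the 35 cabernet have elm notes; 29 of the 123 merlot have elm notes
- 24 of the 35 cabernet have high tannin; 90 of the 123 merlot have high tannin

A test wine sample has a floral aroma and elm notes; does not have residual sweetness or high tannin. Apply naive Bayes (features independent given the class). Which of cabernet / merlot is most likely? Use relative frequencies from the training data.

cabernet: (35/158) × (30/35) × (7/35) × (9/35) × (11/35) ≈ 0.00306897
merlot: (123/158) × (10/123) × (57/123) × (29/123) × (33/123) ≈ 0.0018553
Highest score → cabernet.

cabernet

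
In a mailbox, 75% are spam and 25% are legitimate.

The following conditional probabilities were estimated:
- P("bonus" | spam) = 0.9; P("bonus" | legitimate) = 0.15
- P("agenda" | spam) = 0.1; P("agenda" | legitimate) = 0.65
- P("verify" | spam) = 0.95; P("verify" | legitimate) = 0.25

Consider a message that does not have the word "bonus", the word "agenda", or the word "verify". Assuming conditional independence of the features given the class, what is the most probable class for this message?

spam: 0.75 × (1−0.9) × (1−0.1) × (1−0.95) = 0.003375
legitimate: 0.25 × (1−0.15) × (1−0.65) × (1−0.25) = 0.05578125
Highest score → legitimate.

legitimate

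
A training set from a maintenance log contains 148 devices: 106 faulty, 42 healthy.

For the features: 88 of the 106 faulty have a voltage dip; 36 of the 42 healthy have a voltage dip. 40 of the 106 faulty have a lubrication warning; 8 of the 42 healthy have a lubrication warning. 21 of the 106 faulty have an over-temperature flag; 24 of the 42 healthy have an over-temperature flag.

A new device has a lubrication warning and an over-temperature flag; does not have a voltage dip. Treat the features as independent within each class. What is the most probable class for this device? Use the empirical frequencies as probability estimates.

faulty: (106/148) × (18/106) × (40/106) × (21/106) ≈ 0.0090924
healthy: (42/148) × (6/42) × (8/42) × (24/42) ≈ 0.00441258
Highest score → faulty.

faulty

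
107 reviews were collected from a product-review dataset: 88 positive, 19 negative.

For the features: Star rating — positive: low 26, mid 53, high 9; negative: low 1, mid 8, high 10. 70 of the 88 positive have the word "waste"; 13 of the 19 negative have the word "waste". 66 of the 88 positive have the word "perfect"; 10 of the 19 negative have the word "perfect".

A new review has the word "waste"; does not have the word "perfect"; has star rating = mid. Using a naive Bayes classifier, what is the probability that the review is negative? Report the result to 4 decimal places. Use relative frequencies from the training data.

positive: (88/107) × (53/88) × (70/88) × (22/88) ≈ 0.0985025
negative: (19/107) × (8/19) × (13/19) × (9/19) ≈ 0.0242318
P(negative | x) = 0.0242318 / 0.1227343 ≈ 0.1974

0.1974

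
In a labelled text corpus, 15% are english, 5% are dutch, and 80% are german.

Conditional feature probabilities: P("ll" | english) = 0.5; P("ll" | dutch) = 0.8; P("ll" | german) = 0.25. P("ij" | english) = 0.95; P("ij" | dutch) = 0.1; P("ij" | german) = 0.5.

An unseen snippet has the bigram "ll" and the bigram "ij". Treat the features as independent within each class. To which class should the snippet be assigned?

german

english: 0.15 × 0.5 × 0.95 = 0.07125
dutch: 0.05 × 0.8 × 0.1 = 0.004
german: 0.8 × 0.25 × 0.5 = 0.1
Highest score → german.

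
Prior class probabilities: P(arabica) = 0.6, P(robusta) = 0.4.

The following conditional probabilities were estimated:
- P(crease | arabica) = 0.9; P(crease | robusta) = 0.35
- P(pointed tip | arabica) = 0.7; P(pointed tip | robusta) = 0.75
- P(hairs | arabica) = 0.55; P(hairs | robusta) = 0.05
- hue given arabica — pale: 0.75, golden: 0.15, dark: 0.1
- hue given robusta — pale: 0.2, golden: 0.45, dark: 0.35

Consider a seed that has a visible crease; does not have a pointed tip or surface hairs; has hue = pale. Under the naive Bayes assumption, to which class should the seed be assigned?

arabica

arabica: 0.6 × 0.9 × (1−0.7) × (1−0.55) × 0.75 = 0.054675
robusta: 0.4 × 0.35 × (1−0.75) × (1−0.05) × 0.2 = 0.00665
Highest score → arabica.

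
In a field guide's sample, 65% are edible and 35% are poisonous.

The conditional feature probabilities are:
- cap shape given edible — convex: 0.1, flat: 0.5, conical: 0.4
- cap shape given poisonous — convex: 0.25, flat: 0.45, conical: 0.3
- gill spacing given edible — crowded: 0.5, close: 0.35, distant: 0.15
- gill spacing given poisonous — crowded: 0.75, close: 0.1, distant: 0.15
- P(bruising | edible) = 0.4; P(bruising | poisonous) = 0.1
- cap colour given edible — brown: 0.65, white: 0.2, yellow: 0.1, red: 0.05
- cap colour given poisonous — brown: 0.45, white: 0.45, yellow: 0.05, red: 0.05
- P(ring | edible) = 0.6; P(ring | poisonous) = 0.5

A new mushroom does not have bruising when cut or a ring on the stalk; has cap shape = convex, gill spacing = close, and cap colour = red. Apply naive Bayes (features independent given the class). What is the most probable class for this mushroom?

edible

edible: 0.65 × 0.1 × 0.35 × (1−0.4) × 0.05 × (1−0.6) = 0.000273
poisonous: 0.35 × 0.25 × 0.1 × (1−0.1) × 0.05 × (1−0.5) = 0.000196875
Highest score → edible.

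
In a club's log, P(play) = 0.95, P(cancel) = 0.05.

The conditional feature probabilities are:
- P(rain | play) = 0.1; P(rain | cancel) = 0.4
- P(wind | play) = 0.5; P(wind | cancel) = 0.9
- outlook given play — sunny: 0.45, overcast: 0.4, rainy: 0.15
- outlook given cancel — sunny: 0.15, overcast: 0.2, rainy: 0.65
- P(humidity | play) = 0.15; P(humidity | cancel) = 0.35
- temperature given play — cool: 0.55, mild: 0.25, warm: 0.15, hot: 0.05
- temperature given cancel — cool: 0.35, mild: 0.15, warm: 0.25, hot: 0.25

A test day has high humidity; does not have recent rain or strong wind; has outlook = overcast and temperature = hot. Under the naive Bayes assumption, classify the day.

play

play: 0.95 × (1−0.1) × (1−0.5) × 0.4 × 0.15 × 0.05 = 0.0012825
cancel: 0.05 × (1−0.4) × (1−0.9) × 0.2 × 0.35 × 0.25 = 0.0000525
Highest score → play.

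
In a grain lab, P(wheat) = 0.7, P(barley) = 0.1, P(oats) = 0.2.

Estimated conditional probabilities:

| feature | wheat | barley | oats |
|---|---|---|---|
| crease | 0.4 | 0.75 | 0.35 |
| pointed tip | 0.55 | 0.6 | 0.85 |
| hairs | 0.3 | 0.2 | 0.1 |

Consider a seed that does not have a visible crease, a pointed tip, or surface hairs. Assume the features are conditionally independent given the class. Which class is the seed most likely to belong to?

wheat: 0.7 × (1−0.4) × (1−0.55) × (1−0.3) = 0.1323
barley: 0.1 × (1−0.75) × (1−0.6) × (1−0.2) = 0.008
oats: 0.2 × (1−0.35) × (1−0.85) × (1−0.1) = 0.01755
Highest score → wheat.

wheat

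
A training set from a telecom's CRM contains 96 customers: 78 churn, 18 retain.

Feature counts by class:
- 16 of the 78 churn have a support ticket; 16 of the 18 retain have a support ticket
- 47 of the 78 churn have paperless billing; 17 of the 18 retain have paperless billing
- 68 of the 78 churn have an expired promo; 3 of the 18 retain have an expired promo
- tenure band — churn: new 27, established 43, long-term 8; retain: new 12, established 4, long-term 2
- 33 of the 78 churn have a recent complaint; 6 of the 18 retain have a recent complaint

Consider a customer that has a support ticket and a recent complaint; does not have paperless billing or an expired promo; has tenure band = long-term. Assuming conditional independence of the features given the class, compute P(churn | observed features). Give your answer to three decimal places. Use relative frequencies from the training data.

0.563

churn: (78/96) × (16/78) × (31/78) × (10/78) × (8/78) × (33/78) ≈ 0.000368499
retain: (18/96) × (16/18) × (1/18) × (15/18) × (2/18) × (6/18) ≈ 0.00028578
P(churn | x) = 0.000368499 / 0.000654279 ≈ 0.563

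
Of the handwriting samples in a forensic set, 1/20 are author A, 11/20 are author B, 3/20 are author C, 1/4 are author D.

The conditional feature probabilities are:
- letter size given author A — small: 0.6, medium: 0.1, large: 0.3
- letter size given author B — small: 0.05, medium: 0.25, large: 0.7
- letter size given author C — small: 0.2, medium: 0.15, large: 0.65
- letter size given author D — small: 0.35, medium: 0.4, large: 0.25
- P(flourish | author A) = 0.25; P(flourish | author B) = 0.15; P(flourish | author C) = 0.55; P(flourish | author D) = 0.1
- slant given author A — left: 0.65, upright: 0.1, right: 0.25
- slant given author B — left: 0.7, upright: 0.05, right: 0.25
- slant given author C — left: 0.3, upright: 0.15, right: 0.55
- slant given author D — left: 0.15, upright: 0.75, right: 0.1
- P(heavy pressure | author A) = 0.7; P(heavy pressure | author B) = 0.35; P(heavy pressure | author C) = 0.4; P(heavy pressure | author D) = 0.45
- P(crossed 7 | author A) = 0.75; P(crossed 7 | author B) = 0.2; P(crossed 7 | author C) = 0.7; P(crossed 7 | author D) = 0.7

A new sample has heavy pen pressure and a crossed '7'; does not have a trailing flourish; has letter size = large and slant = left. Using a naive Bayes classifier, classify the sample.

author B

author A: 0.05 × 0.3 × (1−0.25) × 0.65 × 0.7 × 0.75 = 0.0038390625
author B: 0.55 × 0.7 × (1−0.15) × 0.7 × 0.35 × 0.2 = 0.01603525
author C: 0.15 × 0.65 × (1−0.55) × 0.3 × 0.4 × 0.7 = 0.0036855
author D: 0.25 × 0.25 × (1−0.1) × 0.15 × 0.45 × 0.7 = 0.0026578125
Highest score → author B.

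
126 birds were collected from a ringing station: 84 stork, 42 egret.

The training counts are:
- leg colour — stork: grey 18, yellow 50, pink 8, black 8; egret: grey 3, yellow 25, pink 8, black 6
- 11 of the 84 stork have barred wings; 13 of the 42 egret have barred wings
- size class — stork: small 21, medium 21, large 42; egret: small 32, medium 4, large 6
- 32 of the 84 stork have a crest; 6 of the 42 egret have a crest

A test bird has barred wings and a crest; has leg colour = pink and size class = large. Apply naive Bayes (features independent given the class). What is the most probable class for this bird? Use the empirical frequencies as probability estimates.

stork

stork: (84/126) × (8/84) × (11/84) × (42/84) × (32/84) ≈ 0.0015837
egret: (42/126) × (8/42) × (13/42) × (6/42) × (6/42) ≈ 0.000401067
Highest score → stork.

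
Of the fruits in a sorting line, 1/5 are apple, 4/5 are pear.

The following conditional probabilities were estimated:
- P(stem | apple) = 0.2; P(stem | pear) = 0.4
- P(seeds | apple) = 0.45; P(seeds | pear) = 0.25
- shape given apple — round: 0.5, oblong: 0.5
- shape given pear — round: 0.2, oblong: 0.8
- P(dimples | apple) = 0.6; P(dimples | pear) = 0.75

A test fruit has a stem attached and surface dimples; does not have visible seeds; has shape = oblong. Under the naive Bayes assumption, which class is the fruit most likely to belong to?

pear

apple: 0.2 × 0.2 × (1−0.45) × 0.5 × 0.6 = 0.0066
pear: 0.8 × 0.4 × (1−0.25) × 0.8 × 0.75 = 0.144
Highest score → pear.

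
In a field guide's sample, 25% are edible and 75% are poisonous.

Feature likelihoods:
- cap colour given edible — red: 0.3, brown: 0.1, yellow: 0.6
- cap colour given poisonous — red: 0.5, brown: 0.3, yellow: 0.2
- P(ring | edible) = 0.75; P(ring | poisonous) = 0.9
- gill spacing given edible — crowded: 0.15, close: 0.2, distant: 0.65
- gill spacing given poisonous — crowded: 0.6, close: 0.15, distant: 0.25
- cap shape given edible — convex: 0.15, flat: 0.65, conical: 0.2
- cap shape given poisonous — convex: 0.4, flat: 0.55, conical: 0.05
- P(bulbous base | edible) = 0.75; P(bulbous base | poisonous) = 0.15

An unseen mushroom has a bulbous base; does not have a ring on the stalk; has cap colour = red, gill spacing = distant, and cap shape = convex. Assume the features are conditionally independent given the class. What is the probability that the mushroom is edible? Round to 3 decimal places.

0.709

edible: 0.25 × 0.3 × (1−0.75) × 0.65 × 0.15 × 0.75 = 0.00137109375
poisonous: 0.75 × 0.5 × (1−0.9) × 0.25 × 0.4 × 0.15 = 0.0005625
P(edible | x) = 0.00137109375 / 0.00193359375 ≈ 0.709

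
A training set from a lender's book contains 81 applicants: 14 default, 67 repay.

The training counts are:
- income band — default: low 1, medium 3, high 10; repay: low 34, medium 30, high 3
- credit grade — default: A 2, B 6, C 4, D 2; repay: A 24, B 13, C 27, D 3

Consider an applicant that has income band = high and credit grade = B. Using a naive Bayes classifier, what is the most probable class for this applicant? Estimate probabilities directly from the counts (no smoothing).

default

default: (14/81) × (10/14) × (6/14) ≈ 0.0529101
repay: (67/81) × (3/67) × (13/67) ≈ 0.00718629
Highest score → default.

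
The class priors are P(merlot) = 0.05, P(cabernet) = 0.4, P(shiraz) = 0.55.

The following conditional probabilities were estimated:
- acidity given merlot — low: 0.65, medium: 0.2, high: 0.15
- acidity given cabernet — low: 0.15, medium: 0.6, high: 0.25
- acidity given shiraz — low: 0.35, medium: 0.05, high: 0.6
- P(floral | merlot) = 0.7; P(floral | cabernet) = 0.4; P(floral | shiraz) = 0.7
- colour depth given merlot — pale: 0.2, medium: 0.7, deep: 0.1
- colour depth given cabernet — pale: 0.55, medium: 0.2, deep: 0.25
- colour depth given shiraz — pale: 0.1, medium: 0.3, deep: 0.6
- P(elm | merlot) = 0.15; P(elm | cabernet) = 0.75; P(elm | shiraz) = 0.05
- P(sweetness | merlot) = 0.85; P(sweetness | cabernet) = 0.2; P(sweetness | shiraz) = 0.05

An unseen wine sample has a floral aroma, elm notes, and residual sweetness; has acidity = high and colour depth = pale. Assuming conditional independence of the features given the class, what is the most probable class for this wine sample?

cabernet

merlot: 0.05 × 0.15 × 0.7 × 0.2 × 0.15 × 0.85 = 0.000133875
cabernet: 0.4 × 0.25 × 0.4 × 0.55 × 0.75 × 0.2 = 0.0033
shiraz: 0.55 × 0.6 × 0.7 × 0.1 × 0.05 × 0.05 = 0.00005775
Highest score → cabernet.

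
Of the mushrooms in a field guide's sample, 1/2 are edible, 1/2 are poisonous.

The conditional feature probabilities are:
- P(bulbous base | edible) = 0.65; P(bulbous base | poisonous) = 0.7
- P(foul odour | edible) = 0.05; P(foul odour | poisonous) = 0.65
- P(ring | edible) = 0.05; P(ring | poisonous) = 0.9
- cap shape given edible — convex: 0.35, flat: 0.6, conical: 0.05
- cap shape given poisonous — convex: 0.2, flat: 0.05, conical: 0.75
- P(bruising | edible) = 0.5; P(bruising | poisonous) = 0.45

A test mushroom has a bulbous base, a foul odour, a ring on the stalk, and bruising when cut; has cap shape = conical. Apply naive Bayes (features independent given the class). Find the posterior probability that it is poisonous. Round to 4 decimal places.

edible: 0.5 × 0.65 × 0.05 × 0.05 × 0.05 × 0.5 = 0.0000203125
poisonous: 0.5 × 0.7 × 0.65 × 0.9 × 0.75 × 0.45 = 0.069103125
P(poisonous | x) = 0.069103125 / 0.0691234375 ≈ 0.9997

0.9997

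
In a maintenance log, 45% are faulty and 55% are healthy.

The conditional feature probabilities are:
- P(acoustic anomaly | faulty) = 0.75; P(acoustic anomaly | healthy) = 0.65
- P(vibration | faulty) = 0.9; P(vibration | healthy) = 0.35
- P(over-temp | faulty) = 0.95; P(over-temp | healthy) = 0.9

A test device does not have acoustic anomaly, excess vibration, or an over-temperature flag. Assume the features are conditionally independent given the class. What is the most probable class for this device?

healthy

faulty: 0.45 × (1−0.75) × (1−0.9) × (1−0.95) = 0.0005625
healthy: 0.55 × (1−0.65) × (1−0.35) × (1−0.9) = 0.0125125
Highest score → healthy.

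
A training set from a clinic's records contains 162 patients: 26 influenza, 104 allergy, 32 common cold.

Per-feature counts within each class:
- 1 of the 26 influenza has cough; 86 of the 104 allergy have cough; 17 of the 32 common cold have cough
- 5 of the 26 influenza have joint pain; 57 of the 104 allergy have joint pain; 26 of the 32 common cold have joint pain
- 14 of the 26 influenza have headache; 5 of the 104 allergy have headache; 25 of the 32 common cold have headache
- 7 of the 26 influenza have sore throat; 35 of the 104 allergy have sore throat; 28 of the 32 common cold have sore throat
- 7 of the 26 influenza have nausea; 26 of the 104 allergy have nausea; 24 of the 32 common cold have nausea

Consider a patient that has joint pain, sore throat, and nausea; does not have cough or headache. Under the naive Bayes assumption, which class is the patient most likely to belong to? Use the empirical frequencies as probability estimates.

influenza: (26/162) × (25/26) × (5/26) × (12/26) × (7/26) × (7/26) ≈ 0.000992839
allergy: (104/162) × (18/104) × (57/104) × (99/104) × (35/104) × (26/104) ≈ 0.00487726
common cold: (32/162) × (15/32) × (26/32) × (7/32) × (28/32) × (24/32) ≈ 0.0107998
Highest score → common cold.

common cold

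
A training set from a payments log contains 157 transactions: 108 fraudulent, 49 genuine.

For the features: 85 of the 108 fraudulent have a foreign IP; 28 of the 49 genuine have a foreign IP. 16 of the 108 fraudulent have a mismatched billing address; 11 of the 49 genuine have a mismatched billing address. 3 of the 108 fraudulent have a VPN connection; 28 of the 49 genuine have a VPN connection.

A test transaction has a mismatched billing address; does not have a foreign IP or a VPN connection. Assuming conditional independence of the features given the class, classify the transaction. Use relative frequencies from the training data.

fraudulent

fraudulent: (108/157) × (23/108) × (16/108) × (105/108) ≈ 0.0211004
genuine: (49/157) × (21/49) × (11/49) × (21/49) ≈ 0.0128688
Highest score → fraudulent.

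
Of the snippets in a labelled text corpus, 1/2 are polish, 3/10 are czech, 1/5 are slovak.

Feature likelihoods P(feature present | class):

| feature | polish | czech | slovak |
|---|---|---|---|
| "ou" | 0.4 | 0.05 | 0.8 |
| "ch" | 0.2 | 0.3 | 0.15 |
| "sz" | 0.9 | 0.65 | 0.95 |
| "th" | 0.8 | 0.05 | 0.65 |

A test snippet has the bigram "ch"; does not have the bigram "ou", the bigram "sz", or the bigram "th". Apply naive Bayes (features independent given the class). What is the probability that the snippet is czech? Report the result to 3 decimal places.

0.956

polish: 0.5 × (1−0.4) × 0.2 × (1−0.9) × (1−0.8) = 0.0012
czech: 0.3 × (1−0.05) × 0.3 × (1−0.65) × (1−0.05) = 0.02842875
slovak: 0.2 × (1−0.8) × 0.15 × (1−0.95) × (1−0.65) = 0.000105
P(czech | x) = 0.02842875 / 0.02973375 ≈ 0.956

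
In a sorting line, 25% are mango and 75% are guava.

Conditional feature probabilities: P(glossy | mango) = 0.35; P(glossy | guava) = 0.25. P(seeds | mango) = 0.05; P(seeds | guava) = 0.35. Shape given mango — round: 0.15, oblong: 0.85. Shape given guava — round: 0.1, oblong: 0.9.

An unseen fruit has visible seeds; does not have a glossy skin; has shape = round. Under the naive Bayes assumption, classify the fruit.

guava

mango: 0.25 × (1−0.35) × 0.05 × 0.15 = 0.00121875
guava: 0.75 × (1−0.25) × 0.35 × 0.1 = 0.0196875
Highest score → guava.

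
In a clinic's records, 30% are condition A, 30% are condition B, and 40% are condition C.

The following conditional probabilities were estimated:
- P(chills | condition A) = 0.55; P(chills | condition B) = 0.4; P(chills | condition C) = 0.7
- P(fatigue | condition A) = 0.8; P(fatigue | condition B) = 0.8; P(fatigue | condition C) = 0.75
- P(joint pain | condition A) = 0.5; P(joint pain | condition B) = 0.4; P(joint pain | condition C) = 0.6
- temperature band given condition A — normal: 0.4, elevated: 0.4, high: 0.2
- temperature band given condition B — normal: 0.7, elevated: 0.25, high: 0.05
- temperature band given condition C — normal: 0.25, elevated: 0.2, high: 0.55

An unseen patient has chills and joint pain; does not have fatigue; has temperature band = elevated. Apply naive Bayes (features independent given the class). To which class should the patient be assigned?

condition A: 0.3 × 0.55 × (1−0.8) × 0.5 × 0.4 = 0.0066
condition B: 0.3 × 0.4 × (1−0.8) × 0.4 × 0.25 = 0.0024
condition C: 0.4 × 0.7 × (1−0.75) × 0.6 × 0.2 = 0.0084
Highest score → condition C.

condition C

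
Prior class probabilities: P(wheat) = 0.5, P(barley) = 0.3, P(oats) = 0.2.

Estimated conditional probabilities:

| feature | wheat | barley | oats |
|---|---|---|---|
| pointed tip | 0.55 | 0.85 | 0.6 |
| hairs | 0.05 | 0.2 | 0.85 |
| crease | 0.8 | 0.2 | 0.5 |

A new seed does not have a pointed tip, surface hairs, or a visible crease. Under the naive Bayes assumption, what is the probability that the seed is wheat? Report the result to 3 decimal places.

0.551

wheat: 0.5 × (1−0.55) × (1−0.05) × (1−0.8) = 0.04275
barley: 0.3 × (1−0.85) × (1−0.2) × (1−0.2) = 0.0288
oats: 0.2 × (1−0.6) × (1−0.85) × (1−0.5) = 0.006
P(wheat | x) = 0.04275 / 0.07755 ≈ 0.551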